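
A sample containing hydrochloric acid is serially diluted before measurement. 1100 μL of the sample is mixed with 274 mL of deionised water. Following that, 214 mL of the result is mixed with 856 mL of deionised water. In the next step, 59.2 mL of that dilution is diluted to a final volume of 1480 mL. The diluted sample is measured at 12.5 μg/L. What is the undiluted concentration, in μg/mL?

Overall dilution factor = 250.1 × 5 × 25 = 3.13 × 10⁴.
Original = 12.5 μg/L × 3.13 × 10⁴ = 3.91 × 10⁵ μg/L = 391 μg/mL.

391 μg/mL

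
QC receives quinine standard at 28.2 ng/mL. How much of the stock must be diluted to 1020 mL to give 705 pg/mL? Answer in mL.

25.5 mL

705 pg/mL = 0.705 ng/mL.
V₁ = C₂V₂/C₁ = 0.705 × 1020 / 28.2 = 25.5 mL.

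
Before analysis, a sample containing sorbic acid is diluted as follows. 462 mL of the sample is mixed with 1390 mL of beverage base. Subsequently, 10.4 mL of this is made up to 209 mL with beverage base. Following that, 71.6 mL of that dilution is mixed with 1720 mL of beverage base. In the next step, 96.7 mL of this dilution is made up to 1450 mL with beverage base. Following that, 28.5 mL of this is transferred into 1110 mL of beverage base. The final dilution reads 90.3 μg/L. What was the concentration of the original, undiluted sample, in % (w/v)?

Overall dilution factor = 4.009 × 20.10 × 25.02 × 14.99 × 39.95 = 1.21 × 10⁶.
Original = 90.3 μg/L × 1.21 × 10⁶ = 1.09 × 10⁸ μg/L = 10.9 % (w/v).

10.9 % (w/v)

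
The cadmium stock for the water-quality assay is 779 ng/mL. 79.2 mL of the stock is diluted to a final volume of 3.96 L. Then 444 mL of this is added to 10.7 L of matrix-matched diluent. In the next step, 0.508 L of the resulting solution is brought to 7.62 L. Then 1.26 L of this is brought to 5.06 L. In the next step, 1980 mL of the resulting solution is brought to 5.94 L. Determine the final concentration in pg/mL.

3.43 pg/mL

Overall dilution factor = 50 × 25.10 × 15 × 4.016 × 3 = 2.27 × 10⁵.
779 ng/mL / 2.27 × 10⁵ = 3.43 × 10⁻³ ng/mL = 3.43 pg/mL.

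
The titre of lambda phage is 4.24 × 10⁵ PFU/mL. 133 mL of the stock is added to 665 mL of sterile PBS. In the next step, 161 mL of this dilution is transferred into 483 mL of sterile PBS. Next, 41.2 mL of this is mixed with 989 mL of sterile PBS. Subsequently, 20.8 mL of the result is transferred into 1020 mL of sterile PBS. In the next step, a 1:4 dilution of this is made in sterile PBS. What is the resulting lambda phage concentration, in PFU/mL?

Overall dilution factor = 6 × 4 × 25.00 × 50.04 × 4 = 1.20 × 10⁵.
4.24 × 10⁵ PFU/mL / 1.20 × 10⁵ = 3.53 PFU/mL.

3.53 PFU/mL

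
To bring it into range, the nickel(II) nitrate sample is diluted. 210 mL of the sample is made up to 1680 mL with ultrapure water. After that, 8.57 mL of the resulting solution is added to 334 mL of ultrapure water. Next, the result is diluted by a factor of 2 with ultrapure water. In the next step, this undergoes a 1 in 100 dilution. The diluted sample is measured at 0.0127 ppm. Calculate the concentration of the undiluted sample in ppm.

812 ppm

Overall dilution factor = 8 × 39.97 × 2 × 100 = 6.40 × 10⁴.
Original = 0.0127 ppm × 6.40 × 10⁴ = 812 ppm.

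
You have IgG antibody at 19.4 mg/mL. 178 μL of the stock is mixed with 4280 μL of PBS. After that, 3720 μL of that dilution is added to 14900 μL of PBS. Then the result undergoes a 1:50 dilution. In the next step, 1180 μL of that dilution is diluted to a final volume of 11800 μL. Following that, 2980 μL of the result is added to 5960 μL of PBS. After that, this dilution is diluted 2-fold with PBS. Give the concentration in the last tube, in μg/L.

51.6 μg/L

Overall dilution factor = 25.04 × 5.005 × 50 × 10 × 3 × 2 = 3.76 × 10⁵.
19.4 mg/mL / 3.76 × 10⁵ = 5.16 × 10⁻⁵ mg/mL = 51.6 μg/L.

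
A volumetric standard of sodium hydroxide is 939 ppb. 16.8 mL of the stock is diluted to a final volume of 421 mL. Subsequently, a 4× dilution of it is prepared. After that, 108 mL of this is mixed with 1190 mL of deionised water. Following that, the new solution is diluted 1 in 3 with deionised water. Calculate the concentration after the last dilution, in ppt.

260 ppt

Overall dilution factor = 25.06 × 4 × 12.02 × 3 = 3614.
939 ppb / 3614 = 0.260 ppb = 260 ppt.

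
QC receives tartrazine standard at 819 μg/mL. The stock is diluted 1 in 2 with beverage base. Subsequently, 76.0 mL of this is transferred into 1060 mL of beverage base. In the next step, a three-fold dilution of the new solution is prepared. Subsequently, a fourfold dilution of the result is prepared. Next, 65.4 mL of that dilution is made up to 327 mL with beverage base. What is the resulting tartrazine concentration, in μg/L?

457 μg/L

Overall dilution factor = 2 × 14.95 × 3 × 4 × 5 = 1794.
819 μg/mL / 1794 = 0.457 μg/mL = 457 μg/L.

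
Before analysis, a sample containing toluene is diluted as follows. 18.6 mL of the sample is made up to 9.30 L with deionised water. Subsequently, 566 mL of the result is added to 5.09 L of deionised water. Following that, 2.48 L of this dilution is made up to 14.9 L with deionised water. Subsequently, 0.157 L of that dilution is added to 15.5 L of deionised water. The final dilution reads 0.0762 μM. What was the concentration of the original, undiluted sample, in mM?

Overall dilution factor = 500 × 9.993 × 6.008 × 99.73 = 2.99 × 10⁶.
Original = 0.0762 μM × 2.99 × 10⁶ = 2.28 × 10⁵ μM = 228 mM.

228 mM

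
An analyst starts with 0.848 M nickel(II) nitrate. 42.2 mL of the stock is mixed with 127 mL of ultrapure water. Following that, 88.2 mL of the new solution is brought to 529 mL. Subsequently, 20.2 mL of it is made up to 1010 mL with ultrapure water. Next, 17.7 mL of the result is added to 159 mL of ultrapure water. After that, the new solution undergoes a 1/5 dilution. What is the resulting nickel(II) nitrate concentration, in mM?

0.0141 mM

Overall dilution factor = 4.009 × 5.998 × 50 × 9.983 × 5 = 6.00 × 10⁴.
0.848 M / 6.00 × 10⁴ = 1.41 × 10⁻⁵ M = 0.0141 mM.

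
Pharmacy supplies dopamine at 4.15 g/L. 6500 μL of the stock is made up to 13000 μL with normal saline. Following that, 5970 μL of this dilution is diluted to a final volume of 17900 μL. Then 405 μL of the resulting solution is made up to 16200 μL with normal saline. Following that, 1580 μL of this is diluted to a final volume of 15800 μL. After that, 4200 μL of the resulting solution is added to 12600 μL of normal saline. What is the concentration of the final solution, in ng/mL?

Overall dilution factor = 2 × 2.998 × 40 × 10 × 4 = 9595.
4.15 g/L / 9595 = 4.33 × 10⁻⁴ g/L = 433 ng/mL.

433 ng/mL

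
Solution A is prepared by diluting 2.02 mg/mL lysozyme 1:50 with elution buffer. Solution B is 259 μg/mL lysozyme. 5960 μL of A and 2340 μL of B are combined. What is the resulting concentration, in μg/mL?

102 μg/mL

C_A = 2.02 mg/mL / 50 = 0.0404 mg/mL.
C_B = 259 μg/mL = 0.259 mg/mL.
C_mix = (C_A·V_A + C_B·V_B)/(V_A + V_B) = (0.0404×5960 + 0.259×2340) / 8300 = 0.102 mg/mL = 102 μg/mL.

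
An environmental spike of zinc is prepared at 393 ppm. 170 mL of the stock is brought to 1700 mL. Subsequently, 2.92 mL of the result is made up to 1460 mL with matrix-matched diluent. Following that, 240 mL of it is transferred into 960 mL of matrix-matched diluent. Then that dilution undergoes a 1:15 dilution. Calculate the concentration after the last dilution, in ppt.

Overall dilution factor = 10 × 500 × 5 × 15 = 3.75 × 10⁵.
393 ppm / 3.75 × 10⁵ = 1.05 × 10⁻³ ppm = 1050 ppt.

1050 ppt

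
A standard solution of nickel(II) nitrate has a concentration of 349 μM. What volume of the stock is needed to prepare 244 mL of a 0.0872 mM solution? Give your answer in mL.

61.0 mL

0.0872 mM = 87.2 μM.
V₁ = C₂V₂/C₁ = 87.2 × 244 / 349 = 61.0 mL.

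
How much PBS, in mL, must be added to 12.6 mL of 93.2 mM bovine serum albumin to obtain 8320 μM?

8320 μM = 8.32 mM.
V₂ = C₁V₁/C₂ = 93.2 × 12.6 / 8.32 = 141 mL.
Diluent to add = V₂ − V₁ = 141 − 12.6 = 129 mL.

129 mL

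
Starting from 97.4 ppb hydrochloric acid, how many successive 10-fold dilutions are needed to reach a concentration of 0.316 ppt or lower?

Need 10ⁿ ≥ 3.08 × 10⁵, so n ≥ log(3.08 × 10⁵)/log(10) = 5.49.
Minimum whole steps: n = 6.

6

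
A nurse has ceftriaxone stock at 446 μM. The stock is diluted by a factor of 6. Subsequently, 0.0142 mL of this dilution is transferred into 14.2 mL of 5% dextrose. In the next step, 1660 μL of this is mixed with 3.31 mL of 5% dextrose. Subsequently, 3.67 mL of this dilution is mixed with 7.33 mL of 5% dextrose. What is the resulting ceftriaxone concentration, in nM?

8.28 nM

Overall dilution factor = 6 × 1001 × 2.994 × 2.997 = 5.39 × 10⁴.
446 μM / 5.39 × 10⁴ = 8.28 × 10⁻³ μM = 8.28 nM.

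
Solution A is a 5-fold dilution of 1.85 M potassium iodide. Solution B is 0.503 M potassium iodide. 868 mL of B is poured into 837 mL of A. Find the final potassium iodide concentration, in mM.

438 mM

C_A = 1.85 M / 5 = 0.370 M.
C_mix = (C_A·V_A + C_B·V_B)/(V_A + V_B) = (0.370×837 + 0.503×868) / 1705 = 0.438 M = 438 mM.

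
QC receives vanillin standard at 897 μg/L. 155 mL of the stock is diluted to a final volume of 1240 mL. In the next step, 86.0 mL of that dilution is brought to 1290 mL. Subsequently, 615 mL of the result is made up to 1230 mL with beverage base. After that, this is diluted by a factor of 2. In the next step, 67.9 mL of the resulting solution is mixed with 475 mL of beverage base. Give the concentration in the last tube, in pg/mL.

234 pg/mL

Overall dilution factor = 8 × 15 × 2 × 2 × 7.996 = 3838.
897 μg/L / 3838 = 0.234 μg/L = 234 pg/mL.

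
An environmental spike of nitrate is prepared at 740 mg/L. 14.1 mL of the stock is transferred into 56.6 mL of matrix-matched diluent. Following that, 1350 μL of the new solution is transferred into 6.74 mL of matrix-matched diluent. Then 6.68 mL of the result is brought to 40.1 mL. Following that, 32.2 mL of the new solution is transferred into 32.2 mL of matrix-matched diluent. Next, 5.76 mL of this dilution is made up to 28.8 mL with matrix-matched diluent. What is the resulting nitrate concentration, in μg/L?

410 μg/L

Overall dilution factor = 5.014 × 5.993 × 6.003 × 2 × 5 = 1804.
740 mg/L / 1804 = 0.410 mg/L = 410 μg/L.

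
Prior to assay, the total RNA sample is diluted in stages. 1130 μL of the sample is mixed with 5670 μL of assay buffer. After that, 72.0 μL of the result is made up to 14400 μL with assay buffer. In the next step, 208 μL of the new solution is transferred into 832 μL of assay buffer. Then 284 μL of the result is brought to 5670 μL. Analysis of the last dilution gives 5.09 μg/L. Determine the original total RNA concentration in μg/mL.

Overall dilution factor = 6.018 × 200 × 5 × 19.96 = 1.20 × 10⁵.
Original = 5.09 μg/L × 1.20 × 10⁵ = 6.12 × 10⁵ μg/L = 612 μg/mL.

612 μg/mL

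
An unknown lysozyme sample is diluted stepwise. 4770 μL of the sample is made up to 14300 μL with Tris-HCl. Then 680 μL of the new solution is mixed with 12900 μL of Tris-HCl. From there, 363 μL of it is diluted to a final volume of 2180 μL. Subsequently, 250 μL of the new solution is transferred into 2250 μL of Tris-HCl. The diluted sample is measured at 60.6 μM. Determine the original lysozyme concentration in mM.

Overall dilution factor = 2.998 × 19.97 × 6.006 × 10 = 3595.
Original = 60.6 μM × 3595 = 2.18 × 10⁵ μM = 218 mM.

218 mM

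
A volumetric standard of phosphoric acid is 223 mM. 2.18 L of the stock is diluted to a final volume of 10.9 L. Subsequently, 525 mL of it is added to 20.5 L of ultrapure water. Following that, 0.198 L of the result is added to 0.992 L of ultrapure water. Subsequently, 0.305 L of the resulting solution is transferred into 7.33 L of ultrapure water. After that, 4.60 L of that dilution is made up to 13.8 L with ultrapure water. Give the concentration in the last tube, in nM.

Overall dilution factor = 5 × 40.05 × 6.010 × 25.03 × 3 = 9.04 × 10⁴.
223 mM / 9.04 × 10⁴ = 2.47 × 10⁻³ mM = 2470 nM.

2470 nM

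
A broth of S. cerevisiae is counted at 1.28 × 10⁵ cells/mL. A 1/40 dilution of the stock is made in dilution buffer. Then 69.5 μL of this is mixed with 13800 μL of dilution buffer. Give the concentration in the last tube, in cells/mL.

Overall dilution factor = 40 × 199.6 = 7982.
1.28 × 10⁵ cells/mL / 7982 = 16.0 cells/mL.

16.0 cells/mL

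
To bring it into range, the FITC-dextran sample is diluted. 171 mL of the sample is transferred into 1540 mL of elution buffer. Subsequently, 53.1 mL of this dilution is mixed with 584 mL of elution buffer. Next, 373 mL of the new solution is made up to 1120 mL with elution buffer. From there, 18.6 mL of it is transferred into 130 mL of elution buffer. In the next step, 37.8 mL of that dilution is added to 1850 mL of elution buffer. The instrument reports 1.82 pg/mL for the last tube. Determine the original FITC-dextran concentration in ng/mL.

262 ng/mL

Overall dilution factor = 10.01 × 12.00 × 3.003 × 7.989 × 49.94 = 1.44 × 10⁵.
Original = 1.82 pg/mL × 1.44 × 10⁵ = 2.62 × 10⁵ pg/mL = 262 ng/mL.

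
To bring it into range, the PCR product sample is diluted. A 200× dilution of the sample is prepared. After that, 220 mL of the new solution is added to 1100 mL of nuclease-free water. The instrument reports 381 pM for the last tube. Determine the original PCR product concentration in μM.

Overall dilution factor = 200 × 6 = 1200.
Original = 381 pM × 1200 = 4.57 × 10⁵ pM = 0.457 μM.

0.457 μM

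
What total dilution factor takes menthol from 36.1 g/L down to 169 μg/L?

2.14 × 10⁵

Factor = C₀/C_target = 36.1 g/L / 169 μg/L = 2.14 × 10⁵.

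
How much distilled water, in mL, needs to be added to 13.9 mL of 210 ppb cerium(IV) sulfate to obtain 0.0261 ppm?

97.9 mL

0.0261 ppm = 26.1 ppb.
V₂ = C₁V₁/C₂ = 210 × 13.9 / 26.1 = 112 mL.
Diluent to add = V₂ − V₁ = 112 − 13.9 = 97.9 mL.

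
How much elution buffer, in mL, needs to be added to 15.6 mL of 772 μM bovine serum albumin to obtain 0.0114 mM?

0.0114 mM = 11.4 μM.
V₂ = C₁V₁/C₂ = 772 × 15.6 / 11.4 = 1056 mL.
Diluent to add = V₂ − V₁ = 1056 − 15.6 = 1040 mL.

1040 mL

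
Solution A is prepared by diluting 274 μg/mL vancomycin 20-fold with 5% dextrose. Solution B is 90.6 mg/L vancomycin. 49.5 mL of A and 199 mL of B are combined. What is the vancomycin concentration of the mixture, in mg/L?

C_A = 274 μg/mL / 20 = 13.7 μg/mL.
C_B = 90.6 mg/L = 90.6 μg/mL.
C_mix = (C_A·V_A + C_B·V_B)/(V_A + V_B) = (13.7×49.5 + 90.6×199) / 248.5 = 75.3 μg/mL = 75.3 mg/L.

75.3 mg/L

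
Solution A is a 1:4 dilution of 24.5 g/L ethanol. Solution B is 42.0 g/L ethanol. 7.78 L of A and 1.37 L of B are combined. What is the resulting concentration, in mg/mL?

11.5 mg/mL

C_A = 24.5 g/L / 4 = 6.12 g/L.
C_mix = (C_A·V_A + C_B·V_B)/(V_A + V_B) = (6.12×7.78 + 42.0×1.37) / 9.150 = 11.5 g/L = 11.5 mg/mL.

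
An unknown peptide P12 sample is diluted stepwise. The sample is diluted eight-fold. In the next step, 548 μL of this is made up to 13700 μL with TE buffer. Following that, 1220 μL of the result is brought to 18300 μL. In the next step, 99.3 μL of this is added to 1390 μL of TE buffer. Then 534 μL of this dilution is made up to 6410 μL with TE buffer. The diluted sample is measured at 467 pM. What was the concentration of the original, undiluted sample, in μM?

252 μM

Overall dilution factor = 8 × 25 × 15 × 15.00 × 12.00 = 5.40 × 10⁵.
Original = 467 pM × 5.40 × 10⁵ = 2.52 × 10⁸ pM = 252 μM.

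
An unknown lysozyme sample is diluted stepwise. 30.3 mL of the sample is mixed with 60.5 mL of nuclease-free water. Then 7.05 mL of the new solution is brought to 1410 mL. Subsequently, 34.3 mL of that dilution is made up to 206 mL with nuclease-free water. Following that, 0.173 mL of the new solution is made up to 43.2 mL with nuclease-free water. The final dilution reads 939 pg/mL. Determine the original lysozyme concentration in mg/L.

844 mg/L

Overall dilution factor = 2.997 × 200 × 6.006 × 249.7 = 8.99 × 10⁵.
Original = 939 pg/mL × 8.99 × 10⁵ = 8.44 × 10⁸ pg/mL = 844 mg/L.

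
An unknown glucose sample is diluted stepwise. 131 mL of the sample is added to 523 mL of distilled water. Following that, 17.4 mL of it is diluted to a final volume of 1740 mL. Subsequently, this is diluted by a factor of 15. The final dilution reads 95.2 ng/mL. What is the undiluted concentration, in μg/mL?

713 μg/mL

Overall dilution factor = 4.992 × 100 × 15 = 7489.
Original = 95.2 ng/mL × 7489 = 7.13 × 10⁵ ng/mL = 713 μg/mL.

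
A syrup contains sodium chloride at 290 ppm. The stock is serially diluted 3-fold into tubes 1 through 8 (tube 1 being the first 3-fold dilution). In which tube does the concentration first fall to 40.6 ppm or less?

tube 2

Tube n has concentration 290 ppm / 3ⁿ.
Need 3ⁿ ≥ 290 ppm / 40.6 ppm = 7.14, so n ≥ 1.79.
First such tube: n = 2.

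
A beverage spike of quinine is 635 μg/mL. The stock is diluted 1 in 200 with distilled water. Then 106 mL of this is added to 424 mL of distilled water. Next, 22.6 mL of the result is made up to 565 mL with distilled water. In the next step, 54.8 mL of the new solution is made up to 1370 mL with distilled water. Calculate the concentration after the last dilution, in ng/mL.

1.02 ng/mL

Overall dilution factor = 200 × 5 × 25 × 25 = 6.25 × 10⁵.
635 μg/mL / 6.25 × 10⁵ = 1.02 × 10⁻³ μg/mL = 1.02 ng/mL.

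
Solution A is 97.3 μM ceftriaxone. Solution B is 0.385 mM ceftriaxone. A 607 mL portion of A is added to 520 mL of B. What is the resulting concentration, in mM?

C_B = 0.385 mM = 385 μM.
C_mix = (C_A·V_A + C_B·V_B)/(V_A + V_B) = (97.3×607 + 385×520) / 1127 = 230 μM = 0.230 mM.

0.230 mM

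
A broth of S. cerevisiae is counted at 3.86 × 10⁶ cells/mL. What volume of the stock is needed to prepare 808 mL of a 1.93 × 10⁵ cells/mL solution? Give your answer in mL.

V₁ = C₂V₂/C₁ = 1.93 × 10⁵ × 808 / 3.86 × 10⁶ = 40.4 mL.

40.4 mL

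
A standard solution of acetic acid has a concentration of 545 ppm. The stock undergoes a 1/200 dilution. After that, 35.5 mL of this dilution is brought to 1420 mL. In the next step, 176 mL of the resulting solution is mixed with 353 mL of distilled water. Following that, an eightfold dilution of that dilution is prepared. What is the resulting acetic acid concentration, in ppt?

Overall dilution factor = 200 × 40 × 3.006 × 8 = 1.92 × 10⁵.
545 ppm / 1.92 × 10⁵ = 2.83 × 10⁻³ ppm = 2830 ppt.

2830 ppt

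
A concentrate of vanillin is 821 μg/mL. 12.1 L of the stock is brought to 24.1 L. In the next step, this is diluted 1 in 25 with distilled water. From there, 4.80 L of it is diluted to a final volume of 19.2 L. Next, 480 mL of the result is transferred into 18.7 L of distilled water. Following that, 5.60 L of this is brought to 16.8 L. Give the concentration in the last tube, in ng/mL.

34.4 ng/mL

Overall dilution factor = 1.992 × 25 × 4 × 39.96 × 3 = 2.39 × 10⁴.
821 μg/mL / 2.39 × 10⁴ = 0.0344 μg/mL = 34.4 ng/mL.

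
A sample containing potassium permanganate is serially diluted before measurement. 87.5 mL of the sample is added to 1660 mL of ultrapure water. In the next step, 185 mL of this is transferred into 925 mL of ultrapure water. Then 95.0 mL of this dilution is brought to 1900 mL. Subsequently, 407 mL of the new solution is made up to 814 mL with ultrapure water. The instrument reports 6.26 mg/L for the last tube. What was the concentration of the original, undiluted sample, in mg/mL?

30.0 mg/mL

Overall dilution factor = 19.97 × 6 × 20 × 2 = 4793.
Original = 6.26 mg/L × 4793 = 3.00 × 10⁴ mg/L = 30.0 mg/mL.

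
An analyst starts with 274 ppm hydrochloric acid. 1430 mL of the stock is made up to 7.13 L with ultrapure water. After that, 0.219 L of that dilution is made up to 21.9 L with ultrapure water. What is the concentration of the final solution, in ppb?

550 ppb

Overall dilution factor = 4.986 × 100 = 499.
274 ppm / 499 = 0.550 ppm = 550 ppb.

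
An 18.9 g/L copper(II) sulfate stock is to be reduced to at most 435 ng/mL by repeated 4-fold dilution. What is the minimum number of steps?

Need 4ⁿ ≥ 4.34 × 10⁴, so n ≥ log(4.34 × 10⁴)/log(4) = 7.70.
Minimum whole steps: n = 8.

8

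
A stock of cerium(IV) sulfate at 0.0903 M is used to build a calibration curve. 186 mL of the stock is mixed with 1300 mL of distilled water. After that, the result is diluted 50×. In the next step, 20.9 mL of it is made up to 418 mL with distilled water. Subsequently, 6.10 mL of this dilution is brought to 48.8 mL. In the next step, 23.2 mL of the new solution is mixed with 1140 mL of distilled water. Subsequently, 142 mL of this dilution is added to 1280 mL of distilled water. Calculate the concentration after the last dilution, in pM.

2810 pM

Overall dilution factor = 7.989 × 50 × 20 × 8 × 50.14 × 10.01 = 3.21 × 10⁷.
0.0903 M / 3.21 × 10⁷ = 2.81 × 10⁻⁹ M = 2810 pM.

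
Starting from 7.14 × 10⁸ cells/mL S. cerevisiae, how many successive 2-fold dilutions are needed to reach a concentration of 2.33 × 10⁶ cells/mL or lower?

Need 2ⁿ ≥ 306, so n ≥ log(306)/log(2) = 8.26.
Minimum whole steps: n = 9.

9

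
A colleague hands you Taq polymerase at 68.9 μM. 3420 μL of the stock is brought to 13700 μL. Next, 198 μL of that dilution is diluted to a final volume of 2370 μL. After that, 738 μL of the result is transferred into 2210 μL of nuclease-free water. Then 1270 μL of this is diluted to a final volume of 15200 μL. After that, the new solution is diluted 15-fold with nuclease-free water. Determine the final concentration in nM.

2.00 nM

Overall dilution factor = 4.006 × 11.97 × 3.995 × 11.97 × 15 = 3.44 × 10⁴.
68.9 μM / 3.44 × 10⁴ = 2.00 × 10⁻³ μM = 2.00 nM.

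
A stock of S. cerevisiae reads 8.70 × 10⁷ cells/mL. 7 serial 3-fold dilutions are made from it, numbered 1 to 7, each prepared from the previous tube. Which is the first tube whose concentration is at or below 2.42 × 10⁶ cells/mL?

tube 4

Tube n has concentration 8.70 × 10⁷ cells/mL / 3ⁿ.
Need 3ⁿ ≥ 8.70 × 10⁷ cells/mL / 2.42 × 10⁶ cells/mL = 36.0, so n ≥ 3.26.
First such tube: n = 4.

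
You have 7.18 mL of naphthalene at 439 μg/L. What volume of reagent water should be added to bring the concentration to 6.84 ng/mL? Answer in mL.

454 mL

6.84 ng/mL = 6.84 μg/L.
V₂ = C₁V₁/C₂ = 439 × 7.18 / 6.84 = 461 mL.
Diluent to add = V₂ − V₁ = 461 − 7.18 = 454 mL.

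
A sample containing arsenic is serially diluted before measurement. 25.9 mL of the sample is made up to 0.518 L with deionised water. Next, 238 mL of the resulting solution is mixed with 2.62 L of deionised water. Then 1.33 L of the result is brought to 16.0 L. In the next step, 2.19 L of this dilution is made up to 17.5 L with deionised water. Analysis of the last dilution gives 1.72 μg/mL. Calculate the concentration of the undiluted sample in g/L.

Overall dilution factor = 20 × 12.01 × 12.03 × 7.991 = 2.31 × 10⁴.
Original = 1.72 μg/mL × 2.31 × 10⁴ = 3.97 × 10⁴ μg/mL = 39.7 g/L.

39.7 g/L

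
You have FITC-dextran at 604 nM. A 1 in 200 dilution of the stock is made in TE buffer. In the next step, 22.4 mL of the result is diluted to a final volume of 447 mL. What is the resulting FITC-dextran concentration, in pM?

151 pM

Overall dilution factor = 200 × 19.96 = 3991.
604 nM / 3991 = 0.151 nM = 151 pM.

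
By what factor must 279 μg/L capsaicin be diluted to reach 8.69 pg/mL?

3.21 × 10⁴

Factor = C₀/C_target = 279 μg/L / 8.69 pg/mL = 3.21 × 10⁴.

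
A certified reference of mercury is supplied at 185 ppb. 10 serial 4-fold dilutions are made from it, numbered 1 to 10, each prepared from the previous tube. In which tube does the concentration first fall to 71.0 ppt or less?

Tube n has concentration 185 ppb / 4ⁿ.
Need 4ⁿ ≥ 185 ppb / 71.0 ppt = 2606, so n ≥ 5.67.
First such tube: n = 6.

tube 6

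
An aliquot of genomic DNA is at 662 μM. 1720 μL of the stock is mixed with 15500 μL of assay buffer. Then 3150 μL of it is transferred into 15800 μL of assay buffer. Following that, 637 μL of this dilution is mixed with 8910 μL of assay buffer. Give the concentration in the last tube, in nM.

Overall dilution factor = 10.01 × 6.016 × 14.99 = 903.
662 μM / 903 = 0.733 μM = 733 nM.

733 nM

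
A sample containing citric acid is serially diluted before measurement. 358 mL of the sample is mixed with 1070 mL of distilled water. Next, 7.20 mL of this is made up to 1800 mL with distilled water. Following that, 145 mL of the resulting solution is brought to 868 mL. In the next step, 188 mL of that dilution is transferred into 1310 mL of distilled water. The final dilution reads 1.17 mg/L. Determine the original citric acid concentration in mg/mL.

55.7 mg/mL

Overall dilution factor = 3.989 × 250 × 5.986 × 7.968 = 4.76 × 10⁴.
Original = 1.17 mg/L × 4.76 × 10⁴ = 5.57 × 10⁴ mg/L = 55.7 mg/mL.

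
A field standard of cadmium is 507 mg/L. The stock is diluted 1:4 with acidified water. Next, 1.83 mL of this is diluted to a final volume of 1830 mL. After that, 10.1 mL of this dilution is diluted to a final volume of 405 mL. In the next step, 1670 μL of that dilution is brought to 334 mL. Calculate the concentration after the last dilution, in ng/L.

Overall dilution factor = 4 × 1000 × 40.10 × 200 = 3.21 × 10⁷.
507 mg/L / 3.21 × 10⁷ = 1.58 × 10⁻⁵ mg/L = 15.8 ng/L.

15.8 ng/L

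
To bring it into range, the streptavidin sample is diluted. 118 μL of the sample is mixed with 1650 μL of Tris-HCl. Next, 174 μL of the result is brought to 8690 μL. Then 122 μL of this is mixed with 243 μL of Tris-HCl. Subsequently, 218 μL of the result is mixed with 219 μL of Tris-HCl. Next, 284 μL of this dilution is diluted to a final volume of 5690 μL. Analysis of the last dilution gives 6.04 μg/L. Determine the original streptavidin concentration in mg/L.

Overall dilution factor = 14.98 × 49.94 × 2.992 × 2.005 × 20.04 = 8.99 × 10⁴.
Original = 6.04 μg/L × 8.99 × 10⁴ = 5.43 × 10⁵ μg/L = 543 mg/L.

543 mg/L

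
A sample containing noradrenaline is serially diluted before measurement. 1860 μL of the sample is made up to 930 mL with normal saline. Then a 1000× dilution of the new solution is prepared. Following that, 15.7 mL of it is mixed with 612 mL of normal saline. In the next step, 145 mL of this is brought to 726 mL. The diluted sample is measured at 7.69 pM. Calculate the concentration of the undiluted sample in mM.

0.770 mM

Overall dilution factor = 500 × 1000 × 39.98 × 5.007 = 1.00 × 10⁸.
Original = 7.69 pM × 1.00 × 10⁸ = 7.70 × 10⁸ pM = 0.770 mM.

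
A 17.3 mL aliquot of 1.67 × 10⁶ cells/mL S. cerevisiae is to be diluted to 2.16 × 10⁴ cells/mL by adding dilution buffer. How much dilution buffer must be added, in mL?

V₂ = C₁V₁/C₂ = 1.67 × 10⁶ × 17.3 / 2.16 × 10⁴ = 1338 mL.
Diluent to add = V₂ − V₁ = 1338 − 17.3 = 1320 mL.

1320 mL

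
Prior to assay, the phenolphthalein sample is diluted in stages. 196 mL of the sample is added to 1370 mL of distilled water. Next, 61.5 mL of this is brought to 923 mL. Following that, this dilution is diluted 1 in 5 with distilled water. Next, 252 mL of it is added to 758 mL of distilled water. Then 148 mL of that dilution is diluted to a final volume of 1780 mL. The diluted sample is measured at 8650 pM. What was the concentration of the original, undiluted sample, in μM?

Overall dilution factor = 7.990 × 15.01 × 5 × 4.008 × 12.03 = 2.89 × 10⁴.
Original = 8650 pM × 2.89 × 10⁴ = 2.50 × 10⁸ pM = 250 μM.

250 μM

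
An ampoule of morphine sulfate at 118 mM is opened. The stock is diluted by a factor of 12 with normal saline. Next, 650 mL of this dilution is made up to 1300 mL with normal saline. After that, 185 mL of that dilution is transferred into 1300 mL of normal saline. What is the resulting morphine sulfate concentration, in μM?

613 μM

Overall dilution factor = 12 × 2 × 8.027 = 193.
118 mM / 193 = 0.613 mM = 613 μM.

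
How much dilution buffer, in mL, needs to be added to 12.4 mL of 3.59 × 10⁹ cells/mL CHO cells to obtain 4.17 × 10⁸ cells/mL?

V₂ = C₁V₁/C₂ = 3.59 × 10⁹ × 12.4 / 4.17 × 10⁸ = 107 mL.
Diluent to add = V₂ − V₁ = 107 − 12.4 = 94.4 mL.

94.4 mL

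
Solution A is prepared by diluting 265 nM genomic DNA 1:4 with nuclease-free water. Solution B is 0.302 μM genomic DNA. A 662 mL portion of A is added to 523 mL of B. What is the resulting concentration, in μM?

C_A = 265 nM / 4 = 66.2 nM.
C_B = 0.302 μM = 302 nM.
C_mix = (C_A·V_A + C_B·V_B)/(V_A + V_B) = (66.2×662 + 302×523) / 1185 = 170 nM = 0.170 μM.

0.170 μM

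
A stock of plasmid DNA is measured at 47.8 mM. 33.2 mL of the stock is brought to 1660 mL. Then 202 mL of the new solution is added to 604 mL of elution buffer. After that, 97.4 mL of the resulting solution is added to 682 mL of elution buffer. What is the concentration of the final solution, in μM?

29.9 μM

Overall dilution factor = 50 × 3.990 × 8.002 = 1596.
47.8 mM / 1596 = 0.0299 mM = 29.9 μM.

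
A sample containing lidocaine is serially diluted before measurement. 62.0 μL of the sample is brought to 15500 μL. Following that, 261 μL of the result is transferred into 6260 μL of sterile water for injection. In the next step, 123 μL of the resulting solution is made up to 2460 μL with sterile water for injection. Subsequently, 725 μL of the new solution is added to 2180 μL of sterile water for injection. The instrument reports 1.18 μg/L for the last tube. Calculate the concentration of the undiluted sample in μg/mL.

591 μg/mL

Overall dilution factor = 250 × 24.98 × 20 × 4.007 = 5.01 × 10⁵.
Original = 1.18 μg/L × 5.01 × 10⁵ = 5.91 × 10⁵ μg/L = 591 μg/mL.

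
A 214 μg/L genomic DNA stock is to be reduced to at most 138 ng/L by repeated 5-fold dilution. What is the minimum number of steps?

5

Need 5ⁿ ≥ 1551, so n ≥ log(1551)/log(5) = 4.56.
Minimum whole steps: n = 5.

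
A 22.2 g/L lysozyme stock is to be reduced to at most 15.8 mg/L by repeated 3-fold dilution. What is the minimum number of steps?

7

Need 3ⁿ ≥ 1405, so n ≥ log(1405)/log(3) = 6.60.
Minimum whole steps: n = 7.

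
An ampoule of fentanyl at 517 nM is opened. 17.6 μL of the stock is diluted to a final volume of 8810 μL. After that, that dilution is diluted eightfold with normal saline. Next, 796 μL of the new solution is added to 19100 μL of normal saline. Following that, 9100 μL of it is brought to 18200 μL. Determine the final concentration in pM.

2.58 pM

Overall dilution factor = 500.6 × 8 × 24.99 × 2 = 2.00 × 10⁵.
517 nM / 2.00 × 10⁵ = 2.58 × 10⁻³ nM = 2.58 pM.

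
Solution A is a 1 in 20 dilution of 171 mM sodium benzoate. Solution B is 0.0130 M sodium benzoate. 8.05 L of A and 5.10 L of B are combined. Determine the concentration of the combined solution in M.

C_A = 171 mM / 20 = 8.55 mM.
C_B = 0.0130 M = 13.0 mM.
C_mix = (C_A·V_A + C_B·V_B)/(V_A + V_B) = (8.55×8.05 + 13.0×5.10) / 13.15 = 10.3 mM = 0.0103 M.

0.0103 M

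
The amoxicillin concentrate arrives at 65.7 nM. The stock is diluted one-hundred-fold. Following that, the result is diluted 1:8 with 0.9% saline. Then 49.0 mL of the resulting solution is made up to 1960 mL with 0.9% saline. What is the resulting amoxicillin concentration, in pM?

Overall dilution factor = 100 × 8 × 40 = 3.20 × 10⁴.
65.7 nM / 3.20 × 10⁴ = 2.05 × 10⁻³ nM = 2.05 pM.

2.05 pM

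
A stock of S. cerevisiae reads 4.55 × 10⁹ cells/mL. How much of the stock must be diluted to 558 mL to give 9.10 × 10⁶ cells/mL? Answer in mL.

V₁ = C₂V₂/C₁ = 9.10 × 10⁶ × 558 / 4.55 × 10⁹ = 1.12 mL.

1.12 mL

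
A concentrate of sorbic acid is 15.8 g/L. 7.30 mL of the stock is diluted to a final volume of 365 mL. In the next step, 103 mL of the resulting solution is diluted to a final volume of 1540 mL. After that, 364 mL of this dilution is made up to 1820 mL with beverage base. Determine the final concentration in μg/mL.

Overall dilution factor = 50 × 14.95 × 5 = 3738.
15.8 g/L / 3738 = 4.23 × 10⁻³ g/L = 4.23 μg/mL.

4.23 μg/mL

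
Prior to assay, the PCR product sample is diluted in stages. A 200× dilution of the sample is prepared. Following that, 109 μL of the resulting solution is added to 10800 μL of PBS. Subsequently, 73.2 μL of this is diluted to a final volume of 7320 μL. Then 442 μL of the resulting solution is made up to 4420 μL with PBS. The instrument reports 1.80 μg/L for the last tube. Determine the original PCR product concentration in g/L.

Overall dilution factor = 200 × 100.1 × 100 × 10 = 2.00 × 10⁷.
Original = 1.80 μg/L × 2.00 × 10⁷ = 3.60 × 10⁷ μg/L = 36.0 g/L.

36.0 g/L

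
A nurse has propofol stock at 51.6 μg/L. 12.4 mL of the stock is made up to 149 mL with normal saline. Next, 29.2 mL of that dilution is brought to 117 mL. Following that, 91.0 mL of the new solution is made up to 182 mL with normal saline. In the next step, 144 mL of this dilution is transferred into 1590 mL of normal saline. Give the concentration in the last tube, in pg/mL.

44.5 pg/mL

Overall dilution factor = 12.02 × 4.007 × 2 × 12.04 = 1160.
51.6 μg/L / 1160 = 0.0445 μg/L = 44.5 pg/mL.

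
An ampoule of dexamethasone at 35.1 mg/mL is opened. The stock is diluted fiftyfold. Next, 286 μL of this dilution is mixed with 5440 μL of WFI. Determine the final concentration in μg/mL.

35.1 μg/mL

Overall dilution factor = 50 × 20.02 = 1001.
35.1 mg/mL / 1001 = 0.0351 mg/mL = 35.1 μg/mL.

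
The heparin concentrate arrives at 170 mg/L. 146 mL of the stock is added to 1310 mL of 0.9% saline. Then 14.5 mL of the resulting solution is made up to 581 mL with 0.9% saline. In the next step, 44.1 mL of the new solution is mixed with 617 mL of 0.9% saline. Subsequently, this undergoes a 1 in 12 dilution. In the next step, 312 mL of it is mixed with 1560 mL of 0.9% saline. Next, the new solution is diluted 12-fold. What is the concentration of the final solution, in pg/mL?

32.8 pg/mL

Overall dilution factor = 9.973 × 40.07 × 14.99 × 12 × 6 × 12 = 5.18 × 10⁶.
170 mg/L / 5.18 × 10⁶ = 3.28 × 10⁻⁵ mg/L = 32.8 pg/mL.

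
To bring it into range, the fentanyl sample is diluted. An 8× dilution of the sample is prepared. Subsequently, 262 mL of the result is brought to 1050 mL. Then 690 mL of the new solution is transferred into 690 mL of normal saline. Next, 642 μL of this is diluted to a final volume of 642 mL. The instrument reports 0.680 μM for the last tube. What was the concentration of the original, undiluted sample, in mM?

43.6 mM

Overall dilution factor = 8 × 4.008 × 2 × 1000 = 6.41 × 10⁴.
Original = 0.680 μM × 6.41 × 10⁴ = 4.36 × 10⁴ μM = 43.6 mM.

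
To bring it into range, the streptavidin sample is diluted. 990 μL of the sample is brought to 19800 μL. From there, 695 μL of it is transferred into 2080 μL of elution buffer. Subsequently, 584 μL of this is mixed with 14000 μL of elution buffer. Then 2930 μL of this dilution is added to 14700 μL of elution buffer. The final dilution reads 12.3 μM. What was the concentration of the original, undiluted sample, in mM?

148 mM

Overall dilution factor = 20 × 3.993 × 24.97 × 6.017 = 1.20 × 10⁴.
Original = 12.3 μM × 1.20 × 10⁴ = 1.48 × 10⁵ μM = 148 mM.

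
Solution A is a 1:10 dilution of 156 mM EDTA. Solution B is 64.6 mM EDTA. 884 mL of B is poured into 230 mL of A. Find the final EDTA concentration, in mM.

C_A = 156 mM / 10 = 15.6 mM.
C_mix = (C_A·V_A + C_B·V_B)/(V_A + V_B) = (15.6×230 + 64.6×884) / 1114 = 54.5 mM.

54.5 mM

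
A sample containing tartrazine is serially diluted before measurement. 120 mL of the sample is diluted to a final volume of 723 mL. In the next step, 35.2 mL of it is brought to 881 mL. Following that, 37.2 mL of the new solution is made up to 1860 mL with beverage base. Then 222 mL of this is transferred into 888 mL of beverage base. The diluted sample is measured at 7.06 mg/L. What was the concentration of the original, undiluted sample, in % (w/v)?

26.6 % (w/v)

Overall dilution factor = 6.025 × 25.03 × 50 × 5 = 3.77 × 10⁴.
Original = 7.06 mg/L × 3.77 × 10⁴ = 2.66 × 10⁵ mg/L = 26.6 % (w/v).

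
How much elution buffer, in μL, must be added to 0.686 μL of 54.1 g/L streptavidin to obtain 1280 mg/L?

1280 mg/L = 1.28 g/L.
V₂ = C₁V₁/C₂ = 54.1 × 0.686 / 1.28 = 29.0 μL.
Diluent to add = V₂ − V₁ = 29.0 − 0.686 = 28.3 μL.

28.3 μL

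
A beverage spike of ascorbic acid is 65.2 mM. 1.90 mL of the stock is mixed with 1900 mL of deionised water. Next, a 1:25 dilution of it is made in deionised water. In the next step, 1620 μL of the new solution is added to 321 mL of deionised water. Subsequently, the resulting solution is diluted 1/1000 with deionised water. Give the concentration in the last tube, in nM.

Overall dilution factor = 1001 × 25 × 199.1 × 1000 = 4.98 × 10⁹.
65.2 mM / 4.98 × 10⁹ = 1.31 × 10⁻⁸ mM = 0.0131 nM.

0.0131 nM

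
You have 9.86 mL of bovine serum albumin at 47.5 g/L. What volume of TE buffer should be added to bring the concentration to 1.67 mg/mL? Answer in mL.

1.67 mg/mL = 1.67 g/L.
V₂ = C₁V₁/C₂ = 47.5 × 9.86 / 1.67 = 280 mL.
Diluent to add = V₂ − V₁ = 280 − 9.86 = 271 mL.

271 mL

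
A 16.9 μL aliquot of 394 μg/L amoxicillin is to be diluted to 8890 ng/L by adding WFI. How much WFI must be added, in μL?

732 μL

8890 ng/L = 8.89 μg/L.
V₂ = C₁V₁/C₂ = 394 × 16.9 / 8.89 = 749 μL.
Diluent to add = V₂ − V₁ = 749 − 16.9 = 732 μL.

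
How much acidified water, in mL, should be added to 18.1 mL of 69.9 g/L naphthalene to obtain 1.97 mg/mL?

1.97 mg/mL = 1.97 g/L.
V₂ = C₁V₁/C₂ = 69.9 × 18.1 / 1.97 = 642 mL.
Diluent to add = V₂ − V₁ = 642 − 18.1 = 624 mL.

624 mL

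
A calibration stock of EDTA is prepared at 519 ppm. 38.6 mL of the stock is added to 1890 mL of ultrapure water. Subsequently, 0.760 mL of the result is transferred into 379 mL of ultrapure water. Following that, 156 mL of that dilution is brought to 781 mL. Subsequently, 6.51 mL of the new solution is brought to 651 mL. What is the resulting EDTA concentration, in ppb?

0.0415 ppb

Overall dilution factor = 49.96 × 499.7 × 5.006 × 100 = 1.25 × 10⁷.
519 ppm / 1.25 × 10⁷ = 4.15 × 10⁻⁵ ppm = 0.0415 ppb.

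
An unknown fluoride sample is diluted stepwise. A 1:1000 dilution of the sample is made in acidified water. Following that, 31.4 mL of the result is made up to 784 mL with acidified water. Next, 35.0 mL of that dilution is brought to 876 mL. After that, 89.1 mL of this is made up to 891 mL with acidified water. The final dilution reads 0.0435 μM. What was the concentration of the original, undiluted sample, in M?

Overall dilution factor = 1000 × 24.97 × 25.03 × 10 = 6.25 × 10⁶.
Original = 0.0435 μM × 6.25 × 10⁶ = 2.72 × 10⁵ μM = 0.272 M.

0.272 M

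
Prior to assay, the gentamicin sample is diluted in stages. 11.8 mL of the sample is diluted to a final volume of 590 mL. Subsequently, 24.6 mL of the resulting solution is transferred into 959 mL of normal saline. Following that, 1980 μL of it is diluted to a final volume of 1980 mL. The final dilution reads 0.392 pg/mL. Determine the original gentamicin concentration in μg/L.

784 μg/L

Overall dilution factor = 50 × 39.98 × 1000 = 2.00 × 10⁶.
Original = 0.392 pg/mL × 2.00 × 10⁶ = 7.84 × 10⁵ pg/mL = 784 μg/L.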